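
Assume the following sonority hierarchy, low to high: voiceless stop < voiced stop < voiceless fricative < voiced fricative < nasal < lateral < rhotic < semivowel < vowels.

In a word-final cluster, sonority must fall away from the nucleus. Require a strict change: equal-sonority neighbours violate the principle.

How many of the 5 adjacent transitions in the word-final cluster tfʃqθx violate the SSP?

/t/: voiceless stop = 1.
/f/: voiceless fricative = 3.
/ʃ/: voiceless fricative = 3.
/q/: voiceless stop = 1.
/θ/: voiceless fricative = 3.
/x/: voiceless fricative = 3.
/t/→/f/: 1→3 (does not fall) — violation.
/f/→/ʃ/: 3→3 (plateau) — violation.
/ʃ/→/q/: 3→1 (falls) — ok.
/q/→/θ/: 1→3 (does not fall) — violation.
/θ/→/x/: 3→3 (plateau) — violation.

4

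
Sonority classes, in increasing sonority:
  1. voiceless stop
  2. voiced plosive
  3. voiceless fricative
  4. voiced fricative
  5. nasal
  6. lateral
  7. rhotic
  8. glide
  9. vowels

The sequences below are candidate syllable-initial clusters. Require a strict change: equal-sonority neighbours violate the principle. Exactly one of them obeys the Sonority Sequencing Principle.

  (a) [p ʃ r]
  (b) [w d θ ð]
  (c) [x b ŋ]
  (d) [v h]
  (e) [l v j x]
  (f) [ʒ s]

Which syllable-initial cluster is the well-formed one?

(a) [p ʃ r]: profile 1-3-7 — obeys.
(b) [w d θ ð]: profile 8-2-3-4 — violates.
(c) [x b ŋ]: profile 3-2-5 — violates.
(d) [v h]: profile 4-3 — violates.
(e) [l v j x]: profile 6-4-8-3 — violates.
(f) [ʒ s]: profile 4-3 — violates.

a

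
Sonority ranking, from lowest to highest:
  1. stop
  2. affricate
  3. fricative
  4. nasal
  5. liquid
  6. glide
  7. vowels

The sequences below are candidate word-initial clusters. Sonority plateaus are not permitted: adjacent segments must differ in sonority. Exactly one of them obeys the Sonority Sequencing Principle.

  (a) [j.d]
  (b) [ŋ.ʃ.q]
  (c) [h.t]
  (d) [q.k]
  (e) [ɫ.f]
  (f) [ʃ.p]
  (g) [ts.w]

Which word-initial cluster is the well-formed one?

(a) [j.d]: profile 6-1 — violates.
(b) [ŋ.ʃ.q]: profile 4-3-1 — violates.
(c) [h.t]: profile 3-1 — violates.
(d) [q.k]: profile 1-1 — violates.
(e) [ɫ.f]: profile 5-3 — violates.
(f) [ʃ.p]: profile 3-1 — violates.
(g) [ts.w]: profile 2-6 — obeys.

g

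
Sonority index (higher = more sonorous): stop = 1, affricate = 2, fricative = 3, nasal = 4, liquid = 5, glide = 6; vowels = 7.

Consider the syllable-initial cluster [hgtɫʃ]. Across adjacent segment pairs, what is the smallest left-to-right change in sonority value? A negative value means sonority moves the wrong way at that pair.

-2

/h/ is a fricative (sonority 3).
/g/ is a stop (sonority 1).
/t/ is a stop (sonority 1).
/ɫ/ is a liquid (sonority 5).
/ʃ/ is a fricative (sonority 3).
/h/→/g/: change -2.
/g/→/t/: change +0.
/t/→/ɫ/: change +4.
/ɫ/→/ʃ/: change -2.
Minimum = -2.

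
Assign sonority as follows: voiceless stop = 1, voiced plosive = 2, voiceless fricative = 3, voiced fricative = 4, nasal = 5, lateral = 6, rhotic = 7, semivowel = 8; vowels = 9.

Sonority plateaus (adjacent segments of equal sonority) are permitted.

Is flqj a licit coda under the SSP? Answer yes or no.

no

/f/: voiceless fricative = 3.
/l/: lateral = 6.
/q/: voiceless stop = 1.
/j/: semivowel = 8.
The profile is 3-6-1-8. Between /f/ (3) and /l/ (6) sonority does not fall, so the cluster violates the SSP.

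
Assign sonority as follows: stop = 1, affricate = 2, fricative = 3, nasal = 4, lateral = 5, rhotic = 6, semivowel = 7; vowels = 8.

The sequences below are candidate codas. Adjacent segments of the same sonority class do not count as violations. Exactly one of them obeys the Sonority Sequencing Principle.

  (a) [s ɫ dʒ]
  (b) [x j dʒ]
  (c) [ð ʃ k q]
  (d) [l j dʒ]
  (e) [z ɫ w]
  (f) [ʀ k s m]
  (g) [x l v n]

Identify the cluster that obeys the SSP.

(a) [s ɫ dʒ]: profile 3-5-2 — violates.
(b) [x j dʒ]: profile 3-7-2 — violates.
(c) [ð ʃ k q]: profile 3-3-1-1 — obeys.
(d) [l j dʒ]: profile 5-7-2 — violates.
(e) [z ɫ w]: profile 3-5-7 — violates.
(f) [ʀ k s m]: profile 6-1-3-4 — violates.
(g) [x l v n]: profile 3-5-3-4 — violates.

c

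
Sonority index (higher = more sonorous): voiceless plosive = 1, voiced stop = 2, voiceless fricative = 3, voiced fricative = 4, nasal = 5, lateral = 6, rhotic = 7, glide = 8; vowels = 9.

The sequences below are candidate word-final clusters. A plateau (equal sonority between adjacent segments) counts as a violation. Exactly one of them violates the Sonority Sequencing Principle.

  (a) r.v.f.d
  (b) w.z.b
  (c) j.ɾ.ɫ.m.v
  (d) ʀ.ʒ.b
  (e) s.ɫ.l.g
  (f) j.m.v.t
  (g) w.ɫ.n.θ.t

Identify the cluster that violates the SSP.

e

(a) r.v.f.d: profile 7-4-3-2 — obeys.
(b) w.z.b: profile 8-4-2 — obeys.
(c) j.ɾ.ɫ.m.v: profile 8-7-6-5-4 — obeys.
(d) ʀ.ʒ.b: profile 7-4-2 — obeys.
(e) s.ɫ.l.g: profile 3-6-6-2 — violates.
(f) j.m.v.t: profile 8-5-4-1 — obeys.
(g) w.ɫ.n.θ.t: profile 8-6-5-3-1 — obeys.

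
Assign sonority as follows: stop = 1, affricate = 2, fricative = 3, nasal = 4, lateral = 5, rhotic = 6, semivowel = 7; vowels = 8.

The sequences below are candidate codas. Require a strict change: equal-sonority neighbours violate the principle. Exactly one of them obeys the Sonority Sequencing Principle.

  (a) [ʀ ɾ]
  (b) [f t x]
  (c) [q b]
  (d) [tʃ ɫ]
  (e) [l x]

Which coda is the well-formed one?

e

(a) sonority 6-6: ill-formed.
(b) sonority 3-1-3: ill-formed.
(c) sonority 1-1: ill-formed.
(d) sonority 2-5: ill-formed.
(e) sonority 5-3: well-formed.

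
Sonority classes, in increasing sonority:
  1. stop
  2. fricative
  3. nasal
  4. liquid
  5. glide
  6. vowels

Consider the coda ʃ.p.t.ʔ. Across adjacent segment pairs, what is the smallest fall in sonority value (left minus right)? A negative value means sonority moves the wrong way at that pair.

0

/ʃ/ is a fricative (sonority 2).
/p/ is a stop (sonority 1).
/t/ is a stop (sonority 1).
/ʔ/ is a stop (sonority 1).
/ʃ/→/p/: change +1.
/p/→/t/: change +0.
/t/→/ʔ/: change +0.
Minimum = 0.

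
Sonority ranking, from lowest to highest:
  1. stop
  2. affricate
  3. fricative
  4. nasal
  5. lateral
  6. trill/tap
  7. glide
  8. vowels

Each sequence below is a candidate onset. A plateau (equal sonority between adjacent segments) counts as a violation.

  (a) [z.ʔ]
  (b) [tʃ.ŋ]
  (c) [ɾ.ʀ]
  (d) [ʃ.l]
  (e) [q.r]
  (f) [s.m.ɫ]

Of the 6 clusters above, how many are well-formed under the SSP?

4

(a) sonority 3-1: ill-formed.
(b) sonority 2-4: well-formed.
(c) sonority 6-6: ill-formed.
(d) sonority 3-5: well-formed.
(e) sonority 1-6: well-formed.
(f) sonority 3-4-5: well-formed.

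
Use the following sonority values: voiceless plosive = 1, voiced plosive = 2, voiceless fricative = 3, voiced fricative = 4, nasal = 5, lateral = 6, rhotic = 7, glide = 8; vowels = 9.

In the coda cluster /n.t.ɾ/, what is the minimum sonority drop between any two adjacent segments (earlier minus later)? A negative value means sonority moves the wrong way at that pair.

-6

/n/ — nasal, sonority 5.
/t/ — voiceless plosive, sonority 1.
/ɾ/ — rhotic, sonority 7.
/n/→/t/: change +4.
/t/→/ɾ/: change -6.
Minimum = -6.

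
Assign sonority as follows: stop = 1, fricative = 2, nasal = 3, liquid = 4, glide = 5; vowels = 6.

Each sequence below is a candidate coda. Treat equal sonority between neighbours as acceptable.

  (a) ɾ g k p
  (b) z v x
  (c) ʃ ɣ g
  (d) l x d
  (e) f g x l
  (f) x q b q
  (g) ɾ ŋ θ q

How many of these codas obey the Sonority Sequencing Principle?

(a) 4-1-1-1 → obeys
(b) 2-2-2 → obeys
(c) 2-2-1 → obeys
(d) 4-2-1 → obeys
(e) 2-1-2-4 → violates
(f) 2-1-1-1 → obeys
(g) 4-3-2-1 → obeys

6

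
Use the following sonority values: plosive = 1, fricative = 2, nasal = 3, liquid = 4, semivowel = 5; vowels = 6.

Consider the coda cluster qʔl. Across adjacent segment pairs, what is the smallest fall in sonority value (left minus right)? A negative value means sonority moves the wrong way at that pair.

/q/ is a plosive (sonority 1).
/ʔ/ is a plosive (sonority 1).
/l/ is a liquid (sonority 4).
/q/→/ʔ/: change +0.
/ʔ/→/l/: change -3.
Minimum = -3.

-3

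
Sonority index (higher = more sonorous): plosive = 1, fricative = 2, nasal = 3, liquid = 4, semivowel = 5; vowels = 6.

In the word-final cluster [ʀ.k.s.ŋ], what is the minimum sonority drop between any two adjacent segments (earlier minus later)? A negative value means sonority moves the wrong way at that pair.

/ʀ/ is a liquid (sonority 4).
/k/ is a plosive (sonority 1).
/s/ is a fricative (sonority 2).
/ŋ/ is a nasal (sonority 3).
/ʀ/→/k/: change +3.
/k/→/s/: change -1.
/s/→/ŋ/: change -1.
Minimum = -1.

-1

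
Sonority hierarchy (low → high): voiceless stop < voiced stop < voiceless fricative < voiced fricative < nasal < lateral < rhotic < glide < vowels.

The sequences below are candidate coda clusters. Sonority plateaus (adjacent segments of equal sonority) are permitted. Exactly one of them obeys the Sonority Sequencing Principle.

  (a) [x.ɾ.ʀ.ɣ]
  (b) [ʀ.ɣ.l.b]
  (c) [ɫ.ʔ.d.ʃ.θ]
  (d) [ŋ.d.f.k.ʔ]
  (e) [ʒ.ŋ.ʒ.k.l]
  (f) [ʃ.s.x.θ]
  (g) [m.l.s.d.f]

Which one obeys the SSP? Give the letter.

f

(a) sonority 3-7-7-4: ill-formed.
(b) sonority 7-4-6-2: ill-formed.
(c) sonority 6-1-2-3-3: ill-formed.
(d) sonority 5-2-3-1-1: ill-formed.
(e) sonority 4-5-4-1-6: ill-formed.
(f) sonority 3-3-3-3: well-formed.
(g) sonority 5-6-3-2-3: ill-formed.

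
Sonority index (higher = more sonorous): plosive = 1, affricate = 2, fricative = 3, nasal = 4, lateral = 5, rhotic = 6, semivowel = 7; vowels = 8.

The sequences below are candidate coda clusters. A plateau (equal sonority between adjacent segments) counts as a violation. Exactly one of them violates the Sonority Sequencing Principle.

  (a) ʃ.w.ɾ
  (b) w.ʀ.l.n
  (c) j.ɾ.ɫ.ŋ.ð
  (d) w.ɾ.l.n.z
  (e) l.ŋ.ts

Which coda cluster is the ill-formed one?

a

(a) 3-7-6 → violates
(b) 7-6-5-4 → obeys
(c) 7-6-5-4-3 → obeys
(d) 7-6-5-4-3 → obeys
(e) 5-4-2 → obeys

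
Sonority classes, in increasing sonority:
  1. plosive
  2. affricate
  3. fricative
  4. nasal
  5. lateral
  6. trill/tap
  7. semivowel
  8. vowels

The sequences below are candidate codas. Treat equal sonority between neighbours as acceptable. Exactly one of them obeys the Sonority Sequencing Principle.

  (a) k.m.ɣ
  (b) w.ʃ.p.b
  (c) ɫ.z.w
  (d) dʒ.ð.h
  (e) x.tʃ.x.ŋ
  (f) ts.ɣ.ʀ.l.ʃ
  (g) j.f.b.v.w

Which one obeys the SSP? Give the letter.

b

(a) k.m.ɣ: profile 1-4-3 — violates.
(b) w.ʃ.p.b: profile 7-3-1-1 — obeys.
(c) ɫ.z.w: profile 5-3-7 — violates.
(d) dʒ.ð.h: profile 2-3-3 — violates.
(e) x.tʃ.x.ŋ: profile 3-2-3-4 — violates.
(f) ts.ɣ.ʀ.l.ʃ: profile 2-3-6-5-3 — violates.
(g) j.f.b.v.w: profile 7-3-1-3-7 — violates.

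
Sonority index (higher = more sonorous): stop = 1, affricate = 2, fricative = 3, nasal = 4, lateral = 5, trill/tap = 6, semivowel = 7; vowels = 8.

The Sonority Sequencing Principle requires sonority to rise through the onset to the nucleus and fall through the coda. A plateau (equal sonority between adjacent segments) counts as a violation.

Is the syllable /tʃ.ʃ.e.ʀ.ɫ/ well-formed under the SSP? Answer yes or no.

Onset: /tʃ/ is an affricate (sonority 2), /ʃ/ is a fricative (sonority 3); then the nucleus /e/ (sonority 8).
Onset profile 2-3-8 — rises to the nucleus.
Coda: /ʀ/ is a trill/tap (sonority 6), /ɫ/ is a lateral (sonority 5).
Coda profile 8-6-5 — falls from the nucleus.

yes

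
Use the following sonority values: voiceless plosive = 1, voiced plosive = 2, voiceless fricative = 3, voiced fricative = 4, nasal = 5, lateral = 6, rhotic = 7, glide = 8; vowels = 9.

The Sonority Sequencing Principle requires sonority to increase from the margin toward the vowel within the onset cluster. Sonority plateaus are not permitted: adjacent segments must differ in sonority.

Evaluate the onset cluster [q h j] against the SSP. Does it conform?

/q/ — voiceless plosive, sonority 1.
/h/ — voiceless fricative, sonority 3.
/j/ — glide, sonority 8.
The profile 1-3-8 strictly rises, so the onset cluster satisfies the SSP.

yes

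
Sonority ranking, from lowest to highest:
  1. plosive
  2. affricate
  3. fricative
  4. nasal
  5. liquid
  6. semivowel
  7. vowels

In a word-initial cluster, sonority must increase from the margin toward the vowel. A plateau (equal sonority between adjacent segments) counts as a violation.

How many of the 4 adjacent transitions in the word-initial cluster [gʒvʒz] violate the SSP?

3

/g/ — plosive, sonority 1.
/ʒ/ — fricative, sonority 3.
/v/ — fricative, sonority 3.
/ʒ/ — fricative, sonority 3.
/z/ — fricative, sonority 3.
/g/→/ʒ/: 1→3 (rises) — ok.
/ʒ/→/v/: 3→3 (plateau) — violation.
/v/→/ʒ/: 3→3 (plateau) — violation.
/ʒ/→/z/: 3→3 (plateau) — violation.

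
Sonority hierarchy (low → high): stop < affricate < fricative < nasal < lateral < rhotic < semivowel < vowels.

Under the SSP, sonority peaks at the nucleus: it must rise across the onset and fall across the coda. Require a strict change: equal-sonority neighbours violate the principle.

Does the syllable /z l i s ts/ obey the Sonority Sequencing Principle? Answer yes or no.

yes

Onset: /z/ is a fricative (sonority 3), /l/ is a lateral (sonority 5); then the nucleus /i/ (sonority 8).
Onset profile 3-5-8 — rises to the nucleus.
Coda: /s/ is a fricative (sonority 3), /ts/ is an affricate (sonority 2).
Coda profile 8-3-2 — falls from the nucleus.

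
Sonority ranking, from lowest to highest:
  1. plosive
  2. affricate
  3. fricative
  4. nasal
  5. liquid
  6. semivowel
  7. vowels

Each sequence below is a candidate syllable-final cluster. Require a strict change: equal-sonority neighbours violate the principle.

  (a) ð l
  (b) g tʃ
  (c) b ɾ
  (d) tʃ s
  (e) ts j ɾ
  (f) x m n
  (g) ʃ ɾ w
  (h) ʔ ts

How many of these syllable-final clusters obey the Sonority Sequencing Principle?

(a) sonority 3-5: ill-formed.
(b) sonority 1-2: ill-formed.
(c) sonority 1-5: ill-formed.
(d) sonority 2-3: ill-formed.
(e) sonority 2-6-5: ill-formed.
(f) sonority 3-4-4: ill-formed.
(g) sonority 3-5-6: ill-formed.
(h) sonority 1-2: ill-formed.

0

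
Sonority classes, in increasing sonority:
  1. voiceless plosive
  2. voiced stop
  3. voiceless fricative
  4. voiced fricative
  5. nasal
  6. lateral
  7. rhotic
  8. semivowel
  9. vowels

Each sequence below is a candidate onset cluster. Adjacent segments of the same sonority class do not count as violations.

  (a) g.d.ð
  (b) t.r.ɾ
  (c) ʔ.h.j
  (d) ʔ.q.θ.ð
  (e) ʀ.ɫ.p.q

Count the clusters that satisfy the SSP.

4

(a) sonority 2-2-4: well-formed.
(b) sonority 1-7-7: well-formed.
(c) sonority 1-3-8: well-formed.
(d) sonority 1-1-3-4: well-formed.
(e) sonority 7-6-1-1: ill-formed.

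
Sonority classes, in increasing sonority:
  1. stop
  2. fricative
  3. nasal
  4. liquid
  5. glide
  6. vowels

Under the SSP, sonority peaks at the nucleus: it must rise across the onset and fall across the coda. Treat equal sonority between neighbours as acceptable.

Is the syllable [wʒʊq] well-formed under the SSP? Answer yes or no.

Onset: /w/ is a glide (sonority 5), /ʒ/ is a fricative (sonority 2); then the nucleus /ʊ/ (sonority 6).
Onset profile 5-2-6 — does not rise throughout.
Coda: /q/ is a stop (sonority 1).
Coda profile 6-1 — falls from the nucleus.

no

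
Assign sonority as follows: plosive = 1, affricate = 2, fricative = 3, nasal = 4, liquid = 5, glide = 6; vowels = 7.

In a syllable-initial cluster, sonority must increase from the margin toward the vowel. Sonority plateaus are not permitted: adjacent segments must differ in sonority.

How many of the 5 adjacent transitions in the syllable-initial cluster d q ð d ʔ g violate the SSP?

/d/: plosive = 1.
/q/: plosive = 1.
/ð/: fricative = 3.
/d/: plosive = 1.
/ʔ/: plosive = 1.
/g/: plosive = 1.
/d/→/q/: 1→1 (plateau) — violation.
/q/→/ð/: 1→3 (rises) — ok.
/ð/→/d/: 3→1 (does not rise) — violation.
/d/→/ʔ/: 1→1 (plateau) — violation.
/ʔ/→/g/: 1→1 (plateau) — violation.

4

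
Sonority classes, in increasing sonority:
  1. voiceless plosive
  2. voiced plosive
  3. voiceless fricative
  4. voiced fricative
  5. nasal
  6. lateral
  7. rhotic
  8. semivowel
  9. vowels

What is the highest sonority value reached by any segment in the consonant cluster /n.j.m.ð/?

8

/n/ — nasal, sonority 5.
/j/ — semivowel, sonority 8.
/m/ — nasal, sonority 5.
/ð/ — voiced fricative, sonority 4.
The maximum is 8.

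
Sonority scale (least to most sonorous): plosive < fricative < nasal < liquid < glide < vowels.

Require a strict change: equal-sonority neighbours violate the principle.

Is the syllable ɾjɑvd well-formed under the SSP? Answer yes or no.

yes

Onset: /ɾ/ is a liquid (sonority 4), /j/ is a glide (sonority 5); then the nucleus /ɑ/ (sonority 6).
Onset profile 4-5-6 — rises to the nucleus.
Coda: /v/ is a fricative (sonority 2), /d/ is a plosive (sonority 1).
Coda profile 6-2-1 — falls from the nucleus.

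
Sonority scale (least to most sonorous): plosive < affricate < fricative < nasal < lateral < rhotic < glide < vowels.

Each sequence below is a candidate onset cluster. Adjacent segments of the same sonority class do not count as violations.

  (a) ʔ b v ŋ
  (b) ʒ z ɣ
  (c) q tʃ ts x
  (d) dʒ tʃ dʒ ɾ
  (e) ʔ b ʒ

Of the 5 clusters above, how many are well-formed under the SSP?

(a) ʔ b v ŋ: profile 1-1-3-4 — obeys.
(b) ʒ z ɣ: profile 3-3-3 — obeys.
(c) q tʃ ts x: profile 1-2-2-3 — obeys.
(d) dʒ tʃ dʒ ɾ: profile 2-2-2-6 — obeys.
(e) ʔ b ʒ: profile 1-1-3 — obeys.

5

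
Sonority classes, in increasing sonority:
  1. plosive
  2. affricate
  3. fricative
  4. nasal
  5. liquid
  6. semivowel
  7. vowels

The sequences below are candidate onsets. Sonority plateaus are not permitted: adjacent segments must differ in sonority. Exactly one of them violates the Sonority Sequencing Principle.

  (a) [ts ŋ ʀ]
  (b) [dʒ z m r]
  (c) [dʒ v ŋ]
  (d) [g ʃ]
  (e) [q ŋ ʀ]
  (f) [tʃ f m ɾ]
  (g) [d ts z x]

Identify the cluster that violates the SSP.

g

(a) 2-4-5 → obeys
(b) 2-3-4-5 → obeys
(c) 2-3-4 → obeys
(d) 1-3 → obeys
(e) 1-4-5 → obeys
(f) 2-3-4-5 → obeys
(g) 1-2-3-3 → violates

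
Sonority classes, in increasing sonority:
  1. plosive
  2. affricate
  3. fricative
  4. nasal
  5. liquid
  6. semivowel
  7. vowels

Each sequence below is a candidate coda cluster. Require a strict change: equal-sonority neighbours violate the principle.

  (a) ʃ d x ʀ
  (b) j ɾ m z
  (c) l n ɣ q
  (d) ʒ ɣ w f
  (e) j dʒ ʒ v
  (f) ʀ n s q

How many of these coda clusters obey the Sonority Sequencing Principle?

(a) ʃ d x ʀ: profile 3-1-3-5 — violates.
(b) j ɾ m z: profile 6-5-4-3 — obeys.
(c) l n ɣ q: profile 5-4-3-1 — obeys.
(d) ʒ ɣ w f: profile 3-3-6-3 — violates.
(e) j dʒ ʒ v: profile 6-2-3-3 — violates.
(f) ʀ n s q: profile 5-4-3-1 — obeys.

3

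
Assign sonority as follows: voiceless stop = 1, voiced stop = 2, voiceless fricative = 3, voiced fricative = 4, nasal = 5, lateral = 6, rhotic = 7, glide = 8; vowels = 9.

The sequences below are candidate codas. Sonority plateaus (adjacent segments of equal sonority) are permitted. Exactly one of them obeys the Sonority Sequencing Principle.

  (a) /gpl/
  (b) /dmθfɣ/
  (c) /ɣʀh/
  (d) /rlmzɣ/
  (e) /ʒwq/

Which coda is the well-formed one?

(a) 2-1-6 → violates
(b) 2-5-3-3-4 → violates
(c) 4-7-3 → violates
(d) 7-6-5-4-4 → obeys
(e) 4-8-1 → violates

d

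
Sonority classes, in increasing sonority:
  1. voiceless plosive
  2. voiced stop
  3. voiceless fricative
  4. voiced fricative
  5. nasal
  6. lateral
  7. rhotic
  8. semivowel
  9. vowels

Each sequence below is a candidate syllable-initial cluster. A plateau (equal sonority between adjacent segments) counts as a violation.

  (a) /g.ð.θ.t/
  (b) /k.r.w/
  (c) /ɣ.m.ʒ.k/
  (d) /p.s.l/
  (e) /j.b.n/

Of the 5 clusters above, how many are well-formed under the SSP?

(a) sonority 2-4-3-1: ill-formed.
(b) sonority 1-7-8: well-formed.
(c) sonority 4-5-4-1: ill-formed.
(d) sonority 1-3-6: well-formed.
(e) sonority 8-2-5: ill-formed.

2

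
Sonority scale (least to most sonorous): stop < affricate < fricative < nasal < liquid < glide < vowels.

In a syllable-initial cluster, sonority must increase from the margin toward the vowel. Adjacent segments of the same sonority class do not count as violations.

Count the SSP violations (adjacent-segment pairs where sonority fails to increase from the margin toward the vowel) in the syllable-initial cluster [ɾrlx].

/ɾ/: liquid = 5.
/r/: liquid = 5.
/l/: liquid = 5.
/x/: fricative = 3.
/ɾ/→/r/: 5→5 (plateau, allowed) — ok.
/r/→/l/: 5→5 (plateau, allowed) — ok.
/l/→/x/: 5→3 (does not rise) — violation.

1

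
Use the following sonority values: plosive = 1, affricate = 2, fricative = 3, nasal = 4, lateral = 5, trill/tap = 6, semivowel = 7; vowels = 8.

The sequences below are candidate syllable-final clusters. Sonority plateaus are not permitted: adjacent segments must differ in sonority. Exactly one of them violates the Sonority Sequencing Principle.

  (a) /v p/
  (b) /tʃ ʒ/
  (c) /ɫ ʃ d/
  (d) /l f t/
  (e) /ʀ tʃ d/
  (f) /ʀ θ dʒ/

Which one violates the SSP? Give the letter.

b

(a) 3-1 → obeys
(b) 2-3 → violates
(c) 5-3-1 → obeys
(d) 5-3-1 → obeys
(e) 6-2-1 → obeys
(f) 6-3-2 → obeys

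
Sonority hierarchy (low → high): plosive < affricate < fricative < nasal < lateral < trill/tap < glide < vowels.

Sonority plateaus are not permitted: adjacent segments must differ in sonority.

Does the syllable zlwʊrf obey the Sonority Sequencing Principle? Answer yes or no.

yes

Onset: /z/ is a fricative (sonority 3), /l/ is a lateral (sonority 5), /w/ is a glide (sonority 7); then the nucleus /ʊ/ (sonority 8).
Onset profile 3-5-7-8 — rises to the nucleus.
Coda: /r/ is a trill/tap (sonority 6), /f/ is a fricative (sonority 3).
Coda profile 8-6-3 — falls from the nucleus.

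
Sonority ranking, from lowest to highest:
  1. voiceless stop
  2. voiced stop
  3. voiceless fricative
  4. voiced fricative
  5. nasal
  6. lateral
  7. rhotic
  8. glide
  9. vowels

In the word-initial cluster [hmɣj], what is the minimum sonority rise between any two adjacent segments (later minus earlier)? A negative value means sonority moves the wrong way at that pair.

/h/: voiceless fricative = 3.
/m/: nasal = 5.
/ɣ/: voiced fricative = 4.
/j/: glide = 8.
/h/→/m/: change +2.
/m/→/ɣ/: change -1.
/ɣ/→/j/: change +4.
Minimum = -1.

-1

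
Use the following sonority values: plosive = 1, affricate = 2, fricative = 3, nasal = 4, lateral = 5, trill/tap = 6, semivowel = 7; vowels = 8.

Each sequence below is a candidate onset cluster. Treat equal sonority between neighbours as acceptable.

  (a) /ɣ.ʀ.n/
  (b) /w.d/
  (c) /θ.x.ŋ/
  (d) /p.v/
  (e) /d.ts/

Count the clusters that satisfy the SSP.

(a) /ɣ.ʀ.n/: profile 3-6-4 — violates.
(b) /w.d/: profile 7-1 — violates.
(c) /θ.x.ŋ/: profile 3-3-4 — obeys.
(d) /p.v/: profile 1-3 — obeys.
(e) /d.ts/: profile 1-2 — obeys.

3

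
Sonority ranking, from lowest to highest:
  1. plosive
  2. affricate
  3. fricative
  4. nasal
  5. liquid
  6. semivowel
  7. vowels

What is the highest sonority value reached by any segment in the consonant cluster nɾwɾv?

/n/ — nasal, sonority 4.
/ɾ/ — liquid, sonority 5.
/w/ — semivowel, sonority 6.
/ɾ/ — liquid, sonority 5.
/v/ — fricative, sonority 3.
The maximum is 6.

6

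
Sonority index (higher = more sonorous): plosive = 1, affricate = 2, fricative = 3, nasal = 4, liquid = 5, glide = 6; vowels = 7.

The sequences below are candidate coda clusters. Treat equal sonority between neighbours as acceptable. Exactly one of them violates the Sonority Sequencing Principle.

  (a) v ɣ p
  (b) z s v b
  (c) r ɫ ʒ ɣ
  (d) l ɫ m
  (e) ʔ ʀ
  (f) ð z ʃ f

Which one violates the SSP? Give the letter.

(a) 3-3-1 → obeys
(b) 3-3-3-1 → obeys
(c) 5-5-3-3 → obeys
(d) 5-5-4 → obeys
(e) 1-5 → violates
(f) 3-3-3-3 → obeys

e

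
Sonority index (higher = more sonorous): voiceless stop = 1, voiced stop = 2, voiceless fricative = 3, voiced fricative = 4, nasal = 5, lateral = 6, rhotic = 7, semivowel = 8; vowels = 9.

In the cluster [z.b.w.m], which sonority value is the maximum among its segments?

/z/ — voiced fricative, sonority 4.
/b/ — voiced stop, sonority 2.
/w/ — semivowel, sonority 8.
/m/ — nasal, sonority 5.
The maximum is 8.

8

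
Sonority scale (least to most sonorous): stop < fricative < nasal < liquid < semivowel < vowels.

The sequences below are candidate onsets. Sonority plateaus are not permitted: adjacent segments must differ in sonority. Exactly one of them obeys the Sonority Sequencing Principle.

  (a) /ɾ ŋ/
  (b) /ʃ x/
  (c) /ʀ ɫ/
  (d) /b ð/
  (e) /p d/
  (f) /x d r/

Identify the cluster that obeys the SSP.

d

(a) sonority 4-3: ill-formed.
(b) sonority 2-2: ill-formed.
(c) sonority 4-4: ill-formed.
(d) sonority 1-2: well-formed.
(e) sonority 1-1: ill-formed.
(f) sonority 2-1-4: ill-formed.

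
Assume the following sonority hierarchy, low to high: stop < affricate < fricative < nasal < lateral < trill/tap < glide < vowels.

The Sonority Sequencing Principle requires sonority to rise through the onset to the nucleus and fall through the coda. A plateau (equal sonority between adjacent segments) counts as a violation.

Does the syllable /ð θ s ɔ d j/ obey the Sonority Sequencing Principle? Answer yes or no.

Onset: /ð/ is a fricative (sonority 3), /θ/ is a fricative (sonority 3), /s/ is a fricative (sonority 3); then the nucleus /ɔ/ (sonority 8).
Onset profile 3-3-3-8 — does not strictly rise throughout.
Coda: /d/ is a stop (sonority 1), /j/ is a glide (sonority 7).
Coda profile 8-1-7 — does not strictly fall throughout.

no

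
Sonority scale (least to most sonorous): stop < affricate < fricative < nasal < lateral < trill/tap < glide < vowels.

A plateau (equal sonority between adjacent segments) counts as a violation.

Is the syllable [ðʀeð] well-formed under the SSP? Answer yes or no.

yes

Onset: /ð/ is a fricative (sonority 3), /ʀ/ is a trill/tap (sonority 6); then the nucleus /e/ (sonority 8).
Onset profile 3-6-8 — rises to the nucleus.
Coda: /ð/ is a fricative (sonority 3).
Coda profile 8-3 — falls from the nucleus.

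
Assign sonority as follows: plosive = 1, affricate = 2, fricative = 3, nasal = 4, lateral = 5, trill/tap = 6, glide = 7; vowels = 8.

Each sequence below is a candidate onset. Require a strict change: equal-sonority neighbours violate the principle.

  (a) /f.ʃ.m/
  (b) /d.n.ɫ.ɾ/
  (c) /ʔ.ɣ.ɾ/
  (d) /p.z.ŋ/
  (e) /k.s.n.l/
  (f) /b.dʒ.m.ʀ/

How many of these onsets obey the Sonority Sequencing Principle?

(a) /f.ʃ.m/: profile 3-3-4 — violates.
(b) /d.n.ɫ.ɾ/: profile 1-4-5-6 — obeys.
(c) /ʔ.ɣ.ɾ/: profile 1-3-6 — obeys.
(d) /p.z.ŋ/: profile 1-3-4 — obeys.
(e) /k.s.n.l/: profile 1-3-4-5 — obeys.
(f) /b.dʒ.m.ʀ/: profile 1-2-4-6 — obeys.

5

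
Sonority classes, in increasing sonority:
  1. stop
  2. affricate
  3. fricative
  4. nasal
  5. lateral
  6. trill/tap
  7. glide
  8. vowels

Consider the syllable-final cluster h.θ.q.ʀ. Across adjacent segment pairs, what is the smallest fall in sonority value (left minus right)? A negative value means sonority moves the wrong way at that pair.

/h/ is a fricative (sonority 3).
/θ/ is a fricative (sonority 3).
/q/ is a stop (sonority 1).
/ʀ/ is a trill/tap (sonority 6).
/h/→/θ/: change +0.
/θ/→/q/: change +2.
/q/→/ʀ/: change -5.
Minimum = -5.

-5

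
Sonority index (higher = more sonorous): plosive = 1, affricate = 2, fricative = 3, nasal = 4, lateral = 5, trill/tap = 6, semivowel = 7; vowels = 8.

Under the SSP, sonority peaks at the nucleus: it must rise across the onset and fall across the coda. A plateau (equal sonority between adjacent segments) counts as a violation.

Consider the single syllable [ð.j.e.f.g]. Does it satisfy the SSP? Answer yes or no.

Onset: /ð/ is a fricative (sonority 3), /j/ is a semivowel (sonority 7); then the nucleus /e/ (sonority 8).
Onset profile 3-7-8 — rises to the nucleus.
Coda: /f/ is a fricative (sonority 3), /g/ is a plosive (sonority 1).
Coda profile 8-3-1 — falls from the nucleus.

yes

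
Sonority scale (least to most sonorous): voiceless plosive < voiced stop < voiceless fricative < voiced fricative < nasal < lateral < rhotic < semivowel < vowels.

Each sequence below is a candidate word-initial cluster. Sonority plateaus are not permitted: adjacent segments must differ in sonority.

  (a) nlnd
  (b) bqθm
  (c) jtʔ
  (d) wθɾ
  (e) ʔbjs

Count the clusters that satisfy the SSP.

0

(a) sonority 5-6-5-2: ill-formed.
(b) sonority 2-1-3-5: ill-formed.
(c) sonority 8-1-1: ill-formed.
(d) sonority 8-3-7: ill-formed.
(e) sonority 1-2-8-3: ill-formed.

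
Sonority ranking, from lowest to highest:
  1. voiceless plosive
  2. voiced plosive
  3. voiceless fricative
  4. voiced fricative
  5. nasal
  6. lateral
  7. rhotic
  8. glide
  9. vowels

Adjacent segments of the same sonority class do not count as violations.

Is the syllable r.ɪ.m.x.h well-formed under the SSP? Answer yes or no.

Onset: /r/ is a rhotic (sonority 7); then the nucleus /ɪ/ (sonority 9).
Onset profile 7-9 — rises to the nucleus.
Coda: /m/ is a nasal (sonority 5), /x/ is a voiceless fricative (sonority 3), /h/ is a voiceless fricative (sonority 3).
Coda profile 9-5-3-3 — falls from the nucleus.

yes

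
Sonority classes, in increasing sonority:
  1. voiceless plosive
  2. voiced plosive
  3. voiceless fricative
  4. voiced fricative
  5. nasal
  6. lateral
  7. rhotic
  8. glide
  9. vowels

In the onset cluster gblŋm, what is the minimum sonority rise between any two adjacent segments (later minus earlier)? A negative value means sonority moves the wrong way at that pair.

-1

/g/ — voiced plosive, sonority 2.
/b/ — voiced plosive, sonority 2.
/l/ — lateral, sonority 6.
/ŋ/ — nasal, sonority 5.
/m/ — nasal, sonority 5.
/g/→/b/: change +0.
/b/→/l/: change +4.
/l/→/ŋ/: change -1.
/ŋ/→/m/: change +0.
Minimum = -1.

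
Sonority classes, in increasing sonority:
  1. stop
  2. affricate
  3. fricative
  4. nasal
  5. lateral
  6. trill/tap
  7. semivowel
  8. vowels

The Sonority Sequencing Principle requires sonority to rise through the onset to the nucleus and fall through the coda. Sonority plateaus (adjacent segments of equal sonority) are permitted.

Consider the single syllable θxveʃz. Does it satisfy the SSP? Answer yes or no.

yes

Onset: /θ/ is a fricative (sonority 3), /x/ is a fricative (sonority 3), /v/ is a fricative (sonority 3); then the nucleus /e/ (sonority 8).
Onset profile 3-3-3-8 — rises to the nucleus.
Coda: /ʃ/ is a fricative (sonority 3), /z/ is a fricative (sonority 3).
Coda profile 8-3-3 — falls from the nucleus.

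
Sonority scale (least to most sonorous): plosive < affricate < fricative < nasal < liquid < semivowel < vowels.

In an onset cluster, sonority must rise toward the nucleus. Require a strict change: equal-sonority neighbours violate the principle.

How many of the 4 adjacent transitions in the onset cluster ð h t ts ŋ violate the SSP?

2

/ð/ is a fricative (sonority 3).
/h/ is a fricative (sonority 3).
/t/ is a plosive (sonority 1).
/ts/ is an affricate (sonority 2).
/ŋ/ is a nasal (sonority 4).
/ð/→/h/: 3→3 (plateau) — violation.
/h/→/t/: 3→1 (does not rise) — violation.
/t/→/ts/: 1→2 (rises) — ok.
/ts/→/ŋ/: 2→4 (rises) — ok.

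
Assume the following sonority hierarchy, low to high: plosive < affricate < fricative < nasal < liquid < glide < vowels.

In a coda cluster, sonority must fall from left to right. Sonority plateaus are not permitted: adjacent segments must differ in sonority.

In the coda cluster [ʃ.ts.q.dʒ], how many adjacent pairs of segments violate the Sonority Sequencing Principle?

/ʃ/: fricative = 3.
/ts/: affricate = 2.
/q/: plosive = 1.
/dʒ/: affricate = 2.
/ʃ/→/ts/: 3→2 (falls) — ok.
/ts/→/q/: 2→1 (falls) — ok.
/q/→/dʒ/: 1→2 (does not fall) — violation.

1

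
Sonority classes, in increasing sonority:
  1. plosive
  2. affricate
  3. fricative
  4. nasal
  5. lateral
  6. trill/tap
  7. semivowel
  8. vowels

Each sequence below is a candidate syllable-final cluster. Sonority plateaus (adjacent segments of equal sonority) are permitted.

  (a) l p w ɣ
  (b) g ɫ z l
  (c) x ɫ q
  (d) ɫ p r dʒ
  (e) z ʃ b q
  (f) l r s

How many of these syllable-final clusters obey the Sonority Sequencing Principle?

(a) sonority 5-1-7-3: ill-formed.
(b) sonority 1-5-3-5: ill-formed.
(c) sonority 3-5-1: ill-formed.
(d) sonority 5-1-6-2: ill-formed.
(e) sonority 3-3-1-1: well-formed.
(f) sonority 5-6-3: ill-formed.

1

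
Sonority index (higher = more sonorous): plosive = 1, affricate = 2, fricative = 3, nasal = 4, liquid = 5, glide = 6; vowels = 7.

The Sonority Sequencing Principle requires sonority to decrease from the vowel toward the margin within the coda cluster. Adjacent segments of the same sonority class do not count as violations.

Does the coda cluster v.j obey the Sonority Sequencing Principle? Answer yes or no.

no

/v/ is a fricative (sonority 3).
/j/ is a glide (sonority 6).
The profile is 3-6. Between /v/ (3) and /j/ (6) sonority does not fall, so the cluster violates the SSP.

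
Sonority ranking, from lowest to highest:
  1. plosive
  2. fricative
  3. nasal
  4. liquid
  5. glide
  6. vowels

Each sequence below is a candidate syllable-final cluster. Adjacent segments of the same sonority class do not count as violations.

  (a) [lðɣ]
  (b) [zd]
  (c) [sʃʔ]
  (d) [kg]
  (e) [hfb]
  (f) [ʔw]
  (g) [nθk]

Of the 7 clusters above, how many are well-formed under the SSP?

(a) 4-2-2 → obeys
(b) 2-1 → obeys
(c) 2-2-1 → obeys
(d) 1-1 → obeys
(e) 2-2-1 → obeys
(f) 1-5 → violates
(g) 3-2-1 → obeys

6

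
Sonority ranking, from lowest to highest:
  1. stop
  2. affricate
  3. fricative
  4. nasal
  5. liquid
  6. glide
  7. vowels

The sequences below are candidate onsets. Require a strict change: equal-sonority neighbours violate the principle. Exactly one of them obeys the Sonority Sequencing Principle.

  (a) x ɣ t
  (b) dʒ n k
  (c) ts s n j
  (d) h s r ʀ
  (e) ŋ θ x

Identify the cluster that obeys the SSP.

c

(a) x ɣ t: profile 3-3-1 — violates.
(b) dʒ n k: profile 2-4-1 — violates.
(c) ts s n j: profile 2-3-4-6 — obeys.
(d) h s r ʀ: profile 3-3-5-5 — violates.
(e) ŋ θ x: profile 4-3-3 — violates.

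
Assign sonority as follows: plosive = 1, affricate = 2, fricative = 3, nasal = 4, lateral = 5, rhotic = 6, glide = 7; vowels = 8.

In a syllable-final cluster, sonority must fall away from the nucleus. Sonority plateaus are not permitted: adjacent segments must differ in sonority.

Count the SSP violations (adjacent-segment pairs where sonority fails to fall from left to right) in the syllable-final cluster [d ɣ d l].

/d/ — plosive, sonority 1.
/ɣ/ — fricative, sonority 3.
/d/ — plosive, sonority 1.
/l/ — lateral, sonority 5.
/d/→/ɣ/: 1→3 (does not fall) — violation.
/ɣ/→/d/: 3→1 (falls) — ok.
/d/→/l/: 1→5 (does not fall) — violation.

2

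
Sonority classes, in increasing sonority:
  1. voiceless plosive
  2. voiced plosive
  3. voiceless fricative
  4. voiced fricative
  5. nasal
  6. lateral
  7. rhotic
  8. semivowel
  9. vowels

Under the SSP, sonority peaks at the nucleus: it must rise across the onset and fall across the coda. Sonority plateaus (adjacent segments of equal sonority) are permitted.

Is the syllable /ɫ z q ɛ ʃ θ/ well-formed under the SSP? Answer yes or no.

Onset: /ɫ/ is a lateral (sonority 6), /z/ is a voiced fricative (sonority 4), /q/ is a voiceless plosive (sonority 1); then the nucleus /ɛ/ (sonority 9).
Onset profile 6-4-1-9 — does not rise throughout.
Coda: /ʃ/ is a voiceless fricative (sonority 3), /θ/ is a voiceless fricative (sonority 3).
Coda profile 9-3-3 — falls from the nucleus.

no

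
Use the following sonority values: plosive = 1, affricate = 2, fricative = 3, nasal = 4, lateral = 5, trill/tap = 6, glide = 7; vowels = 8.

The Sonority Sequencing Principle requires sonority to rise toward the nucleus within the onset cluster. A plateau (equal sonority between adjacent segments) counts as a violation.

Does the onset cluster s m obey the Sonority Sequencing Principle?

yes

/s/ is a fricative (sonority 3).
/m/ is a nasal (sonority 4).
The profile 3-4 strictly rises, so the onset cluster satisfies the SSP.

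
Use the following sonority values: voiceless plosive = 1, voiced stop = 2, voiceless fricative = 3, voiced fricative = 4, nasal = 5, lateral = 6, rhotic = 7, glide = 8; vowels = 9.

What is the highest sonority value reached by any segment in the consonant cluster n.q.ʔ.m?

/n/ is a nasal (sonority 5).
/q/ is a voiceless plosive (sonority 1).
/ʔ/ is a voiceless plosive (sonority 1).
/m/ is a nasal (sonority 5).
The maximum is 5.

5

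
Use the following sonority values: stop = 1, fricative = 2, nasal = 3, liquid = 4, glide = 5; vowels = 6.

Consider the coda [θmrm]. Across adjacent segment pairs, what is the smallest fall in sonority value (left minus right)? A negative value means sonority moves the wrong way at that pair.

-1

/θ/ — fricative, sonority 2.
/m/ — nasal, sonority 3.
/r/ — liquid, sonority 4.
/m/ — nasal, sonority 3.
/θ/→/m/: change -1.
/m/→/r/: change -1.
/r/→/m/: change +1.
Minimum = -1.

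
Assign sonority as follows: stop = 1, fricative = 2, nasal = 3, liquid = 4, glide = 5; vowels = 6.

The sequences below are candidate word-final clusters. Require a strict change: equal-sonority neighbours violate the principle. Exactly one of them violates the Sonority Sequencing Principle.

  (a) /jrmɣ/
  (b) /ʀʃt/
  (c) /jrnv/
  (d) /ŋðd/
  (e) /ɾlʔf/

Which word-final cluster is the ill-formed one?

e

(a) /jrmɣ/: profile 5-4-3-2 — obeys.
(b) /ʀʃt/: profile 4-2-1 — obeys.
(c) /jrnv/: profile 5-4-3-2 — obeys.
(d) /ŋðd/: profile 3-2-1 — obeys.
(e) /ɾlʔf/: profile 4-4-1-2 — violates.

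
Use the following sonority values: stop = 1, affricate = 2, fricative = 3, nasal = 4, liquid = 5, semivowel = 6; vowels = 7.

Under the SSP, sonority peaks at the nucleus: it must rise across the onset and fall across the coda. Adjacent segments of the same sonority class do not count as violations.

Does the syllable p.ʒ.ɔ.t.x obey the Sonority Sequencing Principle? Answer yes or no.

Onset: /p/ is a stop (sonority 1), /ʒ/ is a fricative (sonority 3); then the nucleus /ɔ/ (sonority 7).
Onset profile 1-3-7 — rises to the nucleus.
Coda: /t/ is a stop (sonority 1), /x/ is a fricative (sonority 3).
Coda profile 7-1-3 — does not fall throughout.

no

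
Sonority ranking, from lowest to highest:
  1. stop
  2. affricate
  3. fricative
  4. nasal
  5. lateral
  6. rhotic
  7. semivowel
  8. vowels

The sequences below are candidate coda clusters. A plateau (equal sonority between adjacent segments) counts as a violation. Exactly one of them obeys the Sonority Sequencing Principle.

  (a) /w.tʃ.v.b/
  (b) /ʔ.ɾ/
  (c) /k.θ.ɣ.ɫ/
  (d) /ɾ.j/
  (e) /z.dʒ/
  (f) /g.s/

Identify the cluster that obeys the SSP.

e

(a) sonority 7-2-3-1: ill-formed.
(b) sonority 1-6: ill-formed.
(c) sonority 1-3-3-5: ill-formed.
(d) sonority 6-7: ill-formed.
(e) sonority 3-2: well-formed.
(f) sonority 1-3: ill-formed.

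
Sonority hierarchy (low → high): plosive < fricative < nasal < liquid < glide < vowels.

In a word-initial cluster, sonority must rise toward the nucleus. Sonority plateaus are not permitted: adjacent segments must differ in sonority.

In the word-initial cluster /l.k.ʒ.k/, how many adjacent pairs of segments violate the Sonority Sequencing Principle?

/l/: liquid = 4.
/k/: plosive = 1.
/ʒ/: fricative = 2.
/k/: plosive = 1.
/l/→/k/: 4→1 (does not rise) — violation.
/k/→/ʒ/: 1→2 (rises) — ok.
/ʒ/→/k/: 2→1 (does not rise) — violation.

2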